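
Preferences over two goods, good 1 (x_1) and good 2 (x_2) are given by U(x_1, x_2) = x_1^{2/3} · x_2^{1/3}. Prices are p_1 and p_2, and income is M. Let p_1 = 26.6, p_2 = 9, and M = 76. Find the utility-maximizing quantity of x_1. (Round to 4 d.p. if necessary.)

Tangency: MRS = 2·x_2/x_1 = p_1/p_2.
Rearranging, p_2·x_2 = (1/2)·p_1·x_1. Substituting into the budget gives p_1·x_1·(1 + (1/2)) = M.
Demand: x_1*(p_1,p_2,M) = 2/3·M/p_1 and x_2* = 1/3·M/p_2.
At p_1=26.6, p_2=9, M=76: x_1* = 2/3·76/26.6 = 1.9048.

x_1* = 1.9048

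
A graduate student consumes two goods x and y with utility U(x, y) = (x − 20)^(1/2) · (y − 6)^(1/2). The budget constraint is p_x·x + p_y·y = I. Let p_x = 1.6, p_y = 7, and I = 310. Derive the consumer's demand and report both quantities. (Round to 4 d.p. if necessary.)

MRS = (y−6)/(x−20). Tangency with p_x/p_y gives y−6 = (p_x/p_y)·(x−20).
Substituting into the budget: x* = 20 + 0.5·(I − 20·p_x − 6·p_y)/p_x, and y* = 6 + 0.5·(…)/p_y.
Discretionary income = 310 − 20·1.6 − 6·7 = 236; x* = 20 + 0.5·236/1.6 = 93.75; y* = 6 + 0.5·236/7 = 22.8571.

x* = 93.75, y* = 22.8571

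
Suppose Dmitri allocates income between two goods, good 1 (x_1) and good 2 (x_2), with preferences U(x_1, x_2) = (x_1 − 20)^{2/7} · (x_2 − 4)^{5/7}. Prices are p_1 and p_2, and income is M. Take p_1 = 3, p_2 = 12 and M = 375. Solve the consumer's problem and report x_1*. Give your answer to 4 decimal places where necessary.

x_1* = 45.4286

Let x_1' = x_1−20, x_2' = x_2−4. MRS = (2/5)·x_2'/x_1' = p_1/p_2.
Substituting into the budget: x_1* = 20 + 2/7·(M − 20·p_1 − 4·p_2)/p_1, and x_2* = 4 + 5/7·(…)/p_2.
Discretionary income = 375 − 20·3 − 4·12 = 267; x_1* = 20 + 2/7·267/3 = 45.4286.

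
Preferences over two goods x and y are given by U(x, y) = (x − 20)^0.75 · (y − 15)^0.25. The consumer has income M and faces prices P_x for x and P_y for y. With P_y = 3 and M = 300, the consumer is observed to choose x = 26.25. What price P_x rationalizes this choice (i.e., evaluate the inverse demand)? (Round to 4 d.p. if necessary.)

P_x = 9

Let x' = x−20, y' = y−15. MRS = 3·y'/x' = P_x/P_y.
After buying the subsistence bundle (20, 15), a share 0.75 of the remaining income goes to x: x* = 20 + 0.75·(M − 20P_x − 15P_y)/P_x.
Set x* = 26.25 in the demand function and solve for P_x: P_x = 9.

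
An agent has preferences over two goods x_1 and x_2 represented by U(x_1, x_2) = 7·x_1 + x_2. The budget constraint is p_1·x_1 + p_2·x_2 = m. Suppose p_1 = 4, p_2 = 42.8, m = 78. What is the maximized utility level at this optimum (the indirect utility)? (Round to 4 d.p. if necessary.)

V = 136.5

x_1 gives more utility per dollar, so spend all income on x_1: x_1* = m/p_1, x_2* = 0.
Numerically: x_1* = 19.5, x_2* = 0.
Utility at the optimum: U(19.5, 0) = 136.5.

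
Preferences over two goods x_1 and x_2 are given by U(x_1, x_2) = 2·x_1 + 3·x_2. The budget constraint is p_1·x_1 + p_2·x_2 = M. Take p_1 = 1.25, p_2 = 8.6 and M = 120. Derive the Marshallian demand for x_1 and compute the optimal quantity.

x_1* = 96

Perfect substitutes: compare marginal utility per dollar. 2/p_1 vs 3/p_2 → 1.6 vs 0.3488.
x_1 gives more utility per dollar, so spend all income on x_1: x_1* = M/p_1, x_2* = 0.
Numerically: x_1* = 96, x_2* = 0.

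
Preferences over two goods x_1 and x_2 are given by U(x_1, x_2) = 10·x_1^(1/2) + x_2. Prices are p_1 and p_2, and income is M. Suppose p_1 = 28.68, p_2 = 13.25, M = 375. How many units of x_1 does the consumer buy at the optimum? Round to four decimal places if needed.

x_1* = 5.336

Plugging in: x_1* = (5·13.25/28.68)² = 5.336.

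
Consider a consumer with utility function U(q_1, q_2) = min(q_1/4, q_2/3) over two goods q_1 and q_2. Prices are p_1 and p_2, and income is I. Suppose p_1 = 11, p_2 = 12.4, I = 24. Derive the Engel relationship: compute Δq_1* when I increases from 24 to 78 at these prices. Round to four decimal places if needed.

Here 4·11 + 3·12.4 = 81.2, giving q_1* = 1.1823.
At I' = 78: q_1* = 3.8424. Change: 3.8424 − 1.1823 = 2.6601.

Δq_1* = 2.6601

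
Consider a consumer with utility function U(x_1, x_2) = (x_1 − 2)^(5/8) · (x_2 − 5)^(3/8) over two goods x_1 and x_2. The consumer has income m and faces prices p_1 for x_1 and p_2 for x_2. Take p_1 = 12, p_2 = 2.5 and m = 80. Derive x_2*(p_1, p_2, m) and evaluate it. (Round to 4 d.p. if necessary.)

MRS = (5/3)·(x_2−5)/(x_1−2). Tangency with p_1/p_2 gives x_2−5 = (3/5)·(p_1/p_2)·(x_1−2).
Substituting into the budget: x_1* = 2 + 0.625·(m − 2·p_1 − 5·p_2)/p_1, and x_2* = 5 + 0.375·(…)/p_2.
Discretionary income = 80 − 2·12 − 5·2.5 = 43.5; x_2* = 5 + 0.375·43.5/2.5 = 11.525.

x_2* = 11.525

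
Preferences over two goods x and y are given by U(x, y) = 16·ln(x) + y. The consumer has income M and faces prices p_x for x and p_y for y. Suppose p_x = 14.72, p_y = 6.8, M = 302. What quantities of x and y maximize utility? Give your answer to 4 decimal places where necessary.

x* = 7.3913, y* = 28.4118

MU_x = 16/x, MU_y = 1. Tangency: 16/x = p_x/p_y.
So x*(p_x,p_y) = 16·p_y/p_x, independent of income; and y* = (M − 16·p_y)/p_y.
At the given prices: x* = 16·6.8/14.72 = 7.3913, and y* = 28.4118.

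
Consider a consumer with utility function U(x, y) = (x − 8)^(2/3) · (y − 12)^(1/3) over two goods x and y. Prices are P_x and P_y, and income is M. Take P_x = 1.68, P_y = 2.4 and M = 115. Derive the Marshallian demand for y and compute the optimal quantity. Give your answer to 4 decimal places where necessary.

Let x' = x−8, y' = y−12. MRS = 2·y'/x' = P_x/P_y.
Substituting into the budget: x* = 8 + 2/3·(M − 8·P_x − 12·P_y)/P_x, and y* = 12 + 1/3·(…)/P_y.
Discretionary income = 115 − 8·1.68 − 12·2.4 = 72.76; y* = 12 + 1/3·72.76/2.4 = 22.1056.

y* = 22.1056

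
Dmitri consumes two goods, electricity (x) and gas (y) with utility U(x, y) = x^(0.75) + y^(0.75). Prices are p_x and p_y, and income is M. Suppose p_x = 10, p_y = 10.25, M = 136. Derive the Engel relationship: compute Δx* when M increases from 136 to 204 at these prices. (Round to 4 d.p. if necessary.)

Δx* = 3.5259

With the ratio pinned down, the budget gives x* = M/(p_x + p_y·(y/x)) and y* = (y/x)·x*.
Numerically y/x = 0.905951, so x* = 136/(10 + 10.25·0.905951) = 7.0517.
At M' = 204: x* = 10.5776. Change: 10.5776 − 7.0517 = 3.5259.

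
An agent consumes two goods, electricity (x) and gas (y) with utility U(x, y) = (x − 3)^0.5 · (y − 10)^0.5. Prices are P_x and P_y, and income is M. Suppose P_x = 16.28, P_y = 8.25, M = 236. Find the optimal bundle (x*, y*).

Let x' = x−3, y' = y−10. MRS = y'/x' = P_x/P_y.
Substituting into the budget: x* = 3 + 0.5·(M − 3·P_x − 10·P_y)/P_x, and y* = 10 + 0.5·(…)/P_y.
Discretionary income = 236 − 3·16.28 − 10·8.25 = 104.66; x* = 3 + 0.5·104.66/16.28 = 6.2144; y* = 10 + 0.5·104.66/8.25 = 16.343.

x* = 6.2144, y* = 16.343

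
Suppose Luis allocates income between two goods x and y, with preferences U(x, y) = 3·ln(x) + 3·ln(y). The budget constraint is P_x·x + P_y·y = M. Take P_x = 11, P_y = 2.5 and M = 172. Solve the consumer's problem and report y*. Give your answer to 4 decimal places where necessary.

Tangency: MRS = y/x = P_x/P_y.
So 3·P_y·y = 3·P_x·x; combined with the budget, a share 0.5 of income goes to x.
Demand: x*(P_x,P_y,M) = 0.5·M/P_x and y* = 0.5·M/P_y.
At P_x=11, P_y=2.5, M=172: y* = 0.5·172/2.5 = 34.4.

y* = 34.4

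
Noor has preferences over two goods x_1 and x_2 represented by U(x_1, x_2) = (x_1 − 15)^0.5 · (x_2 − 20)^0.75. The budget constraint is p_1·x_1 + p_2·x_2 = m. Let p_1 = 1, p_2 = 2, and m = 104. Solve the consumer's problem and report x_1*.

x_1* = 34.6

This is Cobb-Douglas in (x_1−15, x_2−20): tangency gives 0.5·p_2·(x_2−20) = 0.75·p_1·(x_1−15).
After buying the subsistence bundle (15, 20), a share 0.4 of the remaining income goes to x_1: x_1* = 15 + 0.4·(m − 15p_1 − 20p_2)/p_1.
Discretionary income = 104 − 15·1 − 20·2 = 49; x_1* = 15 + 0.4·49/1 = 34.6.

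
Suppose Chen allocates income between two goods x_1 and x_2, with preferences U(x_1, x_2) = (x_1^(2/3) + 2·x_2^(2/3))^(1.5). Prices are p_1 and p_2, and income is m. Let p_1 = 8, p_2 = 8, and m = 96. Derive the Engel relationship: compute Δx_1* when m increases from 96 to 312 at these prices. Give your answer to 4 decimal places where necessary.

Δx_1* = 3

MRS = MU_x_1/MU_x_2 = (1/2)·(x_2/x_1)^(1/3). Set equal to p_1/p_2.
Hence x_2/x_1 = (2·p_1/p_2)^(1/(1/3)), i.e. raised to the 3 power.
With the ratio pinned down, the budget gives x_1* = m/(p_1 + p_2·(x_2/x_1)) and x_2* = (x_2/x_1)·x_1*.
Numerically x_2/x_1 = 8, so x_1* = 96/(8 + 8·8) = 1.3333.
At m' = 312: x_1* = 4.3333. Change: 4.3333 − 1.3333 = 3.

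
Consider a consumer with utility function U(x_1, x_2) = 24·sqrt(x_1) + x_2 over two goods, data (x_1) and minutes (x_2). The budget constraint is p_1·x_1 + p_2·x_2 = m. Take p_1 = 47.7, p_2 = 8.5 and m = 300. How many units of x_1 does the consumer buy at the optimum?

Solve: √x_1 = 12·p_2/p_1, so x_1*(p_1,p_2) = (12·p_2/p_1)², and x_2* = (m − p_1·x_1*)/p_2.
Plugging in: x_1* = (12·8.5/47.7)² = 4.5726.

x_1* = 4.5726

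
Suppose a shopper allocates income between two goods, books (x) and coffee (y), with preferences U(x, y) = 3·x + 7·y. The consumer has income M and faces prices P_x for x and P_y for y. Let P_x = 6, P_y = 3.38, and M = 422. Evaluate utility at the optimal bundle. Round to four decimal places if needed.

V = 873.9645

Perfect substitutes: compare marginal utility per dollar. 3/P_x vs 7/P_y → 0.5 vs 2.071.
y gives more utility per dollar, so spend all income on y: y* = M/P_y, x* = 0.
Numerically: x* = 0, y* = 124.8521.
Utility at the optimum: U(0, 124.8521) = 873.9645.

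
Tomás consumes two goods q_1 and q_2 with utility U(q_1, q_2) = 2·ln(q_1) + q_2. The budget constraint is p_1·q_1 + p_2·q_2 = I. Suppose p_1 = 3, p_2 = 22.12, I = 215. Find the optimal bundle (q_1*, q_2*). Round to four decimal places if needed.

MU_q_1 = 2/q_1, MU_q_2 = 1. Tangency: 2/q_1 = p_1/p_2.
So q_1*(p_1,p_2) = 2·p_2/p_1, independent of income; and q_2* = (I − 2·p_2)/p_2.
At the given prices: q_1* = 2·22.12/3 = 14.7467, and q_2* = 7.7197.

q_1* = 14.7467, q_2* = 7.7197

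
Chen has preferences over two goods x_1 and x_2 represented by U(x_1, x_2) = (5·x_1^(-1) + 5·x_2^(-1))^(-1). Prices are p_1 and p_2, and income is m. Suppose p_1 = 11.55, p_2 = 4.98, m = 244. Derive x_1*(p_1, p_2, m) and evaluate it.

MU_x_1 ∝ 5·x_1^(-2), MU_x_2 ∝ 5·x_2^(-2), so MRS = (x_2/x_1)^(2) = p_1/p_2.
Solve for the ratio: x_2/x_1 = [p_1/p_2]^(0.5).
Substitute x_2 = (x_2/x_1)·x_1 into the budget: x_1* = m/(p_1 + p_2·(x_2/x_1)).
Numerically x_2/x_1 = 1.522917, so x_1* = 244/(11.55 + 4.98·1.522917) = 12.7521.

x_1* = 12.7521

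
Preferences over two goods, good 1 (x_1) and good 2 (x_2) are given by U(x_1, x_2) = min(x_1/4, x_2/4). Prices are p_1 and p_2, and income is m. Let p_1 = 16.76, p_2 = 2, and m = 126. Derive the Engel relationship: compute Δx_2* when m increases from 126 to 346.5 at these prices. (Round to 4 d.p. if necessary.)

With perfect complements, no substitution: consume in ratio x_1:x_2 = 4:4.
Budget: p_1·x_1 + p_2·x_1 = m, so (4·p_1 + 4·p_2)·x_1 = 4·m.
Demand: x_1*(p_1,p_2,m) = 4·m/(4·p_1 + 4·p_2), x_2* = 4·m/(4·p_1 + 4·p_2).
Here 4·16.76 + 4·2 = 75.04, giving x_2* = 6.7164.
At m' = 346.5: x_2* = 18.4701. Change: 18.4701 − 6.7164 = 11.7537.

Δx_2* = 11.7537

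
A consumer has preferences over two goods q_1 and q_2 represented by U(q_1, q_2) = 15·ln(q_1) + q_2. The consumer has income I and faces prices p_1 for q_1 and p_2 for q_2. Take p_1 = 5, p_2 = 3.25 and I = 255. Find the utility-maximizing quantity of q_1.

Set MRS = p_1/p_2: (15/q_1)/1 = p_1/p_2.
So q_1*(p_1,p_2) = 15·p_2/p_1, independent of income; and q_2* = (I − 15·p_2)/p_2.
At the given prices: q_1* = 15·3.25/5 = 9.75.

q_1* = 9.75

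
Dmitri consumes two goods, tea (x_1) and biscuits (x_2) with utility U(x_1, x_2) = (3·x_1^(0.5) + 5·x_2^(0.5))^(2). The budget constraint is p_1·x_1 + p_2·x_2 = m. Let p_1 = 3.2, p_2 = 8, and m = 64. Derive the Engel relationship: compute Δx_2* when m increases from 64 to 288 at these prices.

Δx_2* = 14.7368

Numerically x_2/x_1 = 0.444444, so x_1* = 64/(3.2 + 8·0.444444) = 9.4737 and x_2* = 0.444444·9.4737 = 4.2105.
At m' = 288: x_2* = 18.9474. Change: 18.9474 − 4.2105 = 14.7368.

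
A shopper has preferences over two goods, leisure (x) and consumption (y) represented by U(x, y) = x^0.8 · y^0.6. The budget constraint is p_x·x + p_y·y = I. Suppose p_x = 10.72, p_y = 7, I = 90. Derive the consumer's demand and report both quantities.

x* = 4.7974, y* = 5.5102

Tangency: MRS = (4/3)·y/x = p_x/p_y.
So 0.8·p_y·y = 0.6·p_x·x; combined with the budget, a share 4/7 of income goes to x.
Demand: x*(p_x,p_y,I) = 4/7·I/p_x and y* = 3/7·I/p_y.
At p_x=10.72, p_y=7, I=90: x* = 4/7·90/10.72 = 4.7974, y* = 5.5102.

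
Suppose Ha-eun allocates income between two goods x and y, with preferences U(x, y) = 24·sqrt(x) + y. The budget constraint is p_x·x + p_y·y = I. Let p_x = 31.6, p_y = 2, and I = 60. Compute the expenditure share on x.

Set MRS = p_x/p_y: 12·x^(−1/2) = p_x/p_y.
Solve: √x = 12·p_y/p_x, so x*(p_x,p_y) = (12·p_y/p_x)², and y* = (I − p_x·x*)/p_y.
Plugging in: x* = (12·2/31.6)² = 0.5768, y* = 20.8861.
Expenditure on x: 31.6·0.5768 = 18.2278; share = 0.3038.

share on x = 0.3038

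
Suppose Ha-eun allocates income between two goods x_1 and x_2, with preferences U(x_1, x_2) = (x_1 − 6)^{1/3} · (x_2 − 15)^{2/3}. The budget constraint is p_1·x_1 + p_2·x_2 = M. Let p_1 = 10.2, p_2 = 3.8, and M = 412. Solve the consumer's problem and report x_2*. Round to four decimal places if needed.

Let x_1' = x_1−6, x_2' = x_2−15. MRS = (1/2)·x_2'/x_1' = p_1/p_2.
After buying the subsistence bundle (6, 15), a share 1/3 of the remaining income goes to x_1: x_1* = 6 + 1/3·(M − 6p_1 − 15p_2)/p_1.
Discretionary income = 412 − 6·10.2 − 15·3.8 = 293.8; x_2* = 15 + 2/3·293.8/3.8 = 66.5439.

x_2* = 66.5439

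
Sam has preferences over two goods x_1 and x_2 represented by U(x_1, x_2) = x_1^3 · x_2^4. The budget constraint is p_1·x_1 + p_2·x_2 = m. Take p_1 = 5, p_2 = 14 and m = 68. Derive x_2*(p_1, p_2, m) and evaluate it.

x_2* = 2.7755

The MRS is (3/4)·x_2/x_1. Set MRS = p_1/p_2.
So 3·p_2·x_2 = 4·p_1·x_1; combined with the budget, a share 3/7 of income goes to x_1.
Demand: x_1*(p_1,p_2,m) = 3/7·m/p_1 and x_2* = 4/7·m/p_2.
At p_1=5, p_2=14, m=68: x_2* = 4/7·68/14 = 2.7755.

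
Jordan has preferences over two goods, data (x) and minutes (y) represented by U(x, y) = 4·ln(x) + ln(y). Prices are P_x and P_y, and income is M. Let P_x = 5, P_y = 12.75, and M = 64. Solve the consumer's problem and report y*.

Tangency: MRS = 4·y/x = P_x/P_y.
So 4·P_y·y = P_x·x; combined with the budget, a share 0.8 of income goes to x.
Demand: x*(P_x,P_y,M) = 0.8·M/P_x and y* = 0.2·M/P_y.
At P_x=5, P_y=12.75, M=64: y* = 0.2·64/12.75 = 1.0039.

y* = 1.0039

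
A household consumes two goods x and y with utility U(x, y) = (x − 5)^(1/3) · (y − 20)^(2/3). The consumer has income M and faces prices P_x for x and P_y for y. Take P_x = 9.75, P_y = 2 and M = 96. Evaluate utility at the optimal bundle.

This is Cobb-Douglas in (x−5, y−20): tangency gives 1/3·P_y·(y−20) = 2/3·P_x·(x−5).
After buying the subsistence bundle (5, 20), a share 1/3 of the remaining income goes to x: x* = 5 + 1/3·(M − 5P_x − 20P_y)/P_x.
Discretionary income = 96 − 5·9.75 − 20·2 = 7.25; x* = 5 + 1/3·7.25/9.75 = 5.2479; y* = 20 + 2/3·7.25/2 = 22.4167.
Utility at the optimum: U(5.2479, 22.4167) = 1.1312.

V = 1.1312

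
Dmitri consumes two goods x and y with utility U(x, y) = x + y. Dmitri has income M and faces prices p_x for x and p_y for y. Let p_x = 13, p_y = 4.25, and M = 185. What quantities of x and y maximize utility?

Linear utility — the consumer picks whichever good has higher MU/price: 1/13 = 0.0769 vs 1/4.25 = 0.2353.
y gives more utility per dollar, so spend all income on y: y* = M/p_y, x* = 0.
Numerically: x* = 0, y* = 43.5294.

x* = 0, y* = 43.5294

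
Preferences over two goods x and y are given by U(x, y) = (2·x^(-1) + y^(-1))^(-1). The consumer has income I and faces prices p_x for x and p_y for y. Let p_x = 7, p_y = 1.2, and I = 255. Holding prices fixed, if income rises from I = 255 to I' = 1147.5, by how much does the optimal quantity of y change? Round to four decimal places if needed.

MU_x ∝ 2·x^(-2), MU_y ∝ y^(-2), so MRS = 2·(y/x)^(2) = p_x/p_y.
Hence y/x = ((1/2)·p_x/p_y)^(1/(2)), i.e. raised to the 0.5 power.
Substitute y = (y/x)·x into the budget: x* = I/(p_x + p_y·(y/x)).
Numerically y/x = 1.707825, so x* = 255/(7 + 1.2·1.707825) = 28.1787 and y* = 1.707825·28.1787 = 48.1243.
At I' = 1147.5: y* = 216.5593. Change: 216.5593 − 48.1243 = 168.435.

Δy* = 168.435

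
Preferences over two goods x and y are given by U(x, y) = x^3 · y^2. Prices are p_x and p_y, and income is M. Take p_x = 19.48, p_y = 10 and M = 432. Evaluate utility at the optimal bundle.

V = 703437.6516

The MRS is (3/2)·y/x. Set MRS = p_x/p_y.
Rearranging, p_y·y = (2/3)·p_x·x. Substituting into the budget gives p_x·x·(1 + (2/3)) = M.
Demand: x*(p_x,p_y,M) = 0.6·M/p_x and y* = 0.4·M/p_y.
At p_x=19.48, p_y=10, M=432: x* = 0.6·432/19.48 = 13.306, y* = 17.28.
Utility at the optimum: U(13.306, 17.28) = 703437.6516.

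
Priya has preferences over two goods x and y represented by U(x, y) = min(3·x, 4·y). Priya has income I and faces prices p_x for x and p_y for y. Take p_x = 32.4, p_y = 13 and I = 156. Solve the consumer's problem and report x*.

x* = 3.7011

Leontief preferences: the optimum is at the kink where x/4 = y/3, i.e. y = (3/4)·x.
Budget: p_x·x + p_y·(3/4)·x = I, so (4·p_x + 3·p_y)·x = 4·I.
Demand: x*(p_x,p_y,I) = 4·I/(4·p_x + 3·p_y), y* = 3·I/(4·p_x + 3·p_y).
Here 4·32.4 + 3·13 = 168.6, giving x* = 3.7011.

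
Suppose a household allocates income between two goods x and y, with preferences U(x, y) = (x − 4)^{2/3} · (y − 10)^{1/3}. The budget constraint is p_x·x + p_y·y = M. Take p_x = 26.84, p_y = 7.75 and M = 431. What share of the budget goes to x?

share on x = 0.6298

MRS = 2·(y−10)/(x−4). Tangency with p_x/p_y gives y−10 = (1/2)·(p_x/p_y)·(x−4).
After buying the subsistence bundle (4, 10), a share 2/3 of the remaining income goes to x: x* = 4 + 2/3·(M − 4p_x − 10p_y)/p_x.
Discretionary income = 431 − 4·26.84 − 10·7.75 = 246.14; x* = 4 + 2/3·246.14/26.84 = 10.1138; y* = 10 + 1/3·246.14/7.75 = 20.5867.
Expenditure on x: 26.84·10.1138 = 271.4533; share = 0.6298.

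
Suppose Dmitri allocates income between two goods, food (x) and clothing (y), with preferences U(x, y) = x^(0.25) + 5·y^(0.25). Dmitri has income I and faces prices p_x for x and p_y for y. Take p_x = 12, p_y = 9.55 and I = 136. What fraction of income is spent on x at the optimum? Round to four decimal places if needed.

From the CES first-order condition, (1/5)·(y/x)^(0.75) = p_x/p_y.
Solve for the ratio: y/x = [5·p_x/p_y]^(4/3).
With the ratio pinned down, the budget gives x* = I/(p_x + p_y·(y/x)) and y* = (y/x)·x*.
Numerically y/x = 11.593036, so x* = 136/(12 + 9.55·11.593036) = 1.1083 and y* = 11.593036·1.1083 = 12.8482.
Expenditure on x: 12·1.1083 = 13.2993; share = 0.0978.

share on x = 0.0978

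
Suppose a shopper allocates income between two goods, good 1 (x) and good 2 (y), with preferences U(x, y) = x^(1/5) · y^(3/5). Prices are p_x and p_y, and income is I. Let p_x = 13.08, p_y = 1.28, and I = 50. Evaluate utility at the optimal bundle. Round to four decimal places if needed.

MU_x/MU_y = (0.2·y)/(0.6·x); tangency sets this equal to p_x/p_y.
Rearranging, p_y·y = 3·p_x·x. Substituting into the budget gives p_x·x·(1 + 3) = I.
Demand: x*(p_x,p_y,I) = 0.25·I/p_x and y* = 0.75·I/p_y.
At p_x=13.08, p_y=1.28, I=50: x* = 0.25·50/13.08 = 0.9557, y* = 29.2969.
Utility at the optimum: U(0.9557, 29.2969) = 7.5189.

V = 7.5189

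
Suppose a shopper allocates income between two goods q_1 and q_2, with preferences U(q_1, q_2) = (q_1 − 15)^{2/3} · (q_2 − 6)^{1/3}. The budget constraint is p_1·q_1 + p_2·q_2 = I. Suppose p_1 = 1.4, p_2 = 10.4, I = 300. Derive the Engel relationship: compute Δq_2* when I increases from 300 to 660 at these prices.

This is Cobb-Douglas in (q_1−15, q_2−6): tangency gives 2/3·p_2·(q_2−6) = 1/3·p_1·(q_1−15).
After buying the subsistence bundle (15, 6), a share 2/3 of the remaining income goes to q_1: q_1* = 15 + 2/3·(I − 15p_1 − 6p_2)/p_1.
Discretionary income = 300 − 15·1.4 − 6·10.4 = 216.6; q_2* = 6 + 1/3·216.6/10.4 = 12.9423.
At I' = 660: q_2* = 24.4808. Change: 24.4808 − 12.9423 = 11.5385.

Δq_2* = 11.5385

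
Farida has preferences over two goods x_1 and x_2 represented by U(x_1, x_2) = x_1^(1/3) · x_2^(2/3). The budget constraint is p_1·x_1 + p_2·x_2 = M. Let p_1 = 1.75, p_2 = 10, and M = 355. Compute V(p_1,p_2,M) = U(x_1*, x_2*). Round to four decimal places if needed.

V = 33.5826

The MRS is (1/2)·x_2/x_1. Set MRS = p_1/p_2.
Rearranging, p_2·x_2 = 2·p_1·x_1. Substituting into the budget gives p_1·x_1·(1 + 2) = M.
Demand: x_1*(p_1,p_2,M) = 1/3·M/p_1 and x_2* = 2/3·M/p_2.
At p_1=1.75, p_2=10, M=355: x_1* = 1/3·355/1.75 = 67.619, x_2* = 23.6667.
Utility at the optimum: U(67.619, 23.6667) = 33.5826.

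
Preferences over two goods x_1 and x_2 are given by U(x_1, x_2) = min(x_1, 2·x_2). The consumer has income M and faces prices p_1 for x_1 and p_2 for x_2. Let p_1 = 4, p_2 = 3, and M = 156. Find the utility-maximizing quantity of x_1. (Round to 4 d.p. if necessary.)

With perfect complements, no substitution: consume in ratio x_1:x_2 = 2:1.
Budget: p_1·x_1 + p_2·(1/2)·x_1 = M, so (2·p_1 + p_2)·x_1 = 2·M.
Demand: x_1*(p_1,p_2,M) = 2·M/(2·p_1 + p_2), x_2* = M/(2·p_1 + p_2).
Here 2·4 + 3 = 11, giving x_1* = 28.3636.

x_1* = 28.3636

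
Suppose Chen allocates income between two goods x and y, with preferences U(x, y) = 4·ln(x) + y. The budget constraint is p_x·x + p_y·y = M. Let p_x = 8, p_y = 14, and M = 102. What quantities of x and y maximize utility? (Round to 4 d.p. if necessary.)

So x*(p_x,p_y) = 4·p_y/p_x, independent of income; and y* = (M − 4·p_y)/p_y.
At the given prices: x* = 4·14/8 = 7, and y* = 3.2857.

x* = 7, y* = 3.2857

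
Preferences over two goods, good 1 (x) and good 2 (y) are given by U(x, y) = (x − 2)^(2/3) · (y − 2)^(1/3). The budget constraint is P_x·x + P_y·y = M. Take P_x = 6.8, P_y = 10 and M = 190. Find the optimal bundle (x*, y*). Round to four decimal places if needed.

x* = 17.3333, y* = 7.2133

This is Cobb-Douglas in (x−2, y−2): tangency gives 2/3·P_y·(y−2) = 1/3·P_x·(x−2).
After buying the subsistence bundle (2, 2), a share 2/3 of the remaining income goes to x: x* = 2 + 2/3·(M − 2P_x − 2P_y)/P_x.
Discretionary income = 190 − 2·6.8 − 2·10 = 156.4; x* = 2 + 2/3·156.4/6.8 = 17.3333; y* = 2 + 1/3·156.4/10 = 7.2133.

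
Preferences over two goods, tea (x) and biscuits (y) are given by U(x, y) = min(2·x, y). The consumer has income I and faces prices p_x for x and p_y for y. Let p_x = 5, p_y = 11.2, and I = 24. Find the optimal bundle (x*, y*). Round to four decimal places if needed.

With perfect complements, no substitution: consume in ratio x:y = 1:2.
Budget: p_x·x + p_y·2·x = I, so (p_x + 2·p_y)·x = I.
Demand: x*(p_x,p_y,I) = I/(p_x + 2·p_y), y* = 2·I/(p_x + 2·p_y).
Here 5 + 2·11.2 = 27.4, giving x* = 0.8759 and y* = 1.7518.

x* = 0.8759, y* = 1.7518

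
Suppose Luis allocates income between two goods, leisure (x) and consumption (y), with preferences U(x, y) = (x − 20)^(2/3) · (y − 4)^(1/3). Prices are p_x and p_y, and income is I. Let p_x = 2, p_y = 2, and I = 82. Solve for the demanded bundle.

Let x' = x−20, y' = y−4. MRS = 2·y'/x' = p_x/p_y.
After buying the subsistence bundle (20, 4), a share 2/3 of the remaining income goes to x: x* = 20 + 2/3·(I − 20p_x − 4p_y)/p_x.
Discretionary income = 82 − 20·2 − 4·2 = 34; x* = 20 + 2/3·34/2 = 31.3333; y* = 4 + 1/3·34/2 = 9.6667.

x* = 31.3333, y* = 9.6667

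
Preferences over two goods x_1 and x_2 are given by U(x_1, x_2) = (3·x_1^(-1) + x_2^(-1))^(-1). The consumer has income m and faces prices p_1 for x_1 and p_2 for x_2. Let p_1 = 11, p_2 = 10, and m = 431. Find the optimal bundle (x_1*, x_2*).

MU_x_1 ∝ 3·x_1^(-2), MU_x_2 ∝ x_2^(-2), so MRS = 3·(x_2/x_1)^(2) = p_1/p_2.
Solve for the ratio: x_2/x_1 = [(1/3)·p_1/p_2]^(0.5).
Substitute x_2 = (x_2/x_1)·x_1 into the budget: x_1* = m/(p_1 + p_2·(x_2/x_1)).
Numerically x_2/x_1 = 0.60553, so x_1* = 431/(11 + 10·0.60553) = 25.2707 and x_2* = 0.60553·25.2707 = 15.3022.

x_1* = 25.2707, x_2* = 15.3022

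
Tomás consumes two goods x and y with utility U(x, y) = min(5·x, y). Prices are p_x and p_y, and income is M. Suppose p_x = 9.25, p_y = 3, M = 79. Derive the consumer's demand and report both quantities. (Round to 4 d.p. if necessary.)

x* = 3.2577, y* = 16.2887

With perfect complements, no substitution: consume in ratio x:y = 1:5.
Budget: p_x·x + p_y·5·x = M, so (p_x + 5·p_y)·x = M.
Demand: x*(p_x,p_y,M) = M/(p_x + 5·p_y), y* = 5·M/(p_x + 5·p_y).
Here 9.25 + 5·3 = 24.25, giving x* = 3.2577 and y* = 16.2887.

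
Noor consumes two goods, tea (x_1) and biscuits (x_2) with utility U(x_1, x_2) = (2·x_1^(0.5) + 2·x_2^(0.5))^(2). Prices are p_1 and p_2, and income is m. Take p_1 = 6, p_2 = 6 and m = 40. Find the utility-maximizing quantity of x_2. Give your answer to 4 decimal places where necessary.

From the CES first-order condition, (x_2/x_1)^(0.5) = p_1/p_2.
Hence x_2/x_1 = (p_1/p_2)^(1/(0.5)), i.e. raised to the 2 power.
With the ratio pinned down, the budget gives x_1* = m/(p_1 + p_2·(x_2/x_1)) and x_2* = (x_2/x_1)·x_1*.
Numerically x_2/x_1 = 1, so x_1* = 40/(6 + 6·1) = 3.3333 and x_2* = 1·3.3333 = 3.3333.

x_2* = 3.3333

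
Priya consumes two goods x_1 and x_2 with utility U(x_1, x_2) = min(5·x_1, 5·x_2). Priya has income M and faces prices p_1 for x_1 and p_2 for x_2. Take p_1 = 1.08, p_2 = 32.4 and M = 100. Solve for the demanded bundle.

x_1* = 2.9869, x_2* = 2.9869

Here 5·1.08 + 5·32.4 = 167.4, giving x_1* = 2.9869 and x_2* = 2.9869.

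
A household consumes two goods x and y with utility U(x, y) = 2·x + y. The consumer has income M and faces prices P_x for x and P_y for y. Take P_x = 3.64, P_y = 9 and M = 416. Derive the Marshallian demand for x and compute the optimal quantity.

Perfect substitutes: compare marginal utility per dollar. 2/P_x vs 1/P_y → 0.5495 vs 0.1111.
x gives more utility per dollar, so spend all income on x: x* = M/P_x, y* = 0.
Numerically: x* = 114.2857, y* = 0.

x* = 114.2857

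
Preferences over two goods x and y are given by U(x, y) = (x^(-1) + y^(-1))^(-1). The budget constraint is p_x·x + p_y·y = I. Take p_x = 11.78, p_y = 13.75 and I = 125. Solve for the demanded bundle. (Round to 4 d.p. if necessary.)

MRS = MU_x/MU_y = (y/x)^(2). Set equal to p_x/p_y.
Hence y/x = (p_x/p_y)^(1/(2)), i.e. raised to the 0.5 power.
With the ratio pinned down, the budget gives x* = I/(p_x + p_y·(y/x)) and y* = (y/x)·x*.
Numerically y/x = 0.925596, so x* = 125/(11.78 + 13.75·0.925596) = 5.1006 and y* = 0.925596·5.1006 = 4.7211.

x* = 5.1006, y* = 4.7211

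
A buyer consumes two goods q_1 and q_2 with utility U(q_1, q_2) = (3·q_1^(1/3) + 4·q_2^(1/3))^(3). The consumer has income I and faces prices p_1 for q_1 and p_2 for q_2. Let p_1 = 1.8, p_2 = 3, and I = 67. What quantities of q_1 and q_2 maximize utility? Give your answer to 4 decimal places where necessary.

q_1* = 16.9765, q_2* = 12.1474

MRS = MU_q_1/MU_q_2 = (3/4)·(q_2/q_1)^(2/3). Set equal to p_1/p_2.
Solve for the ratio: q_2/q_1 = [(4/3)·p_1/p_2]^(1.5).
Substitute q_2 = (q_2/q_1)·q_1 into the budget: q_1* = I/(p_1 + p_2·(q_2/q_1)).
Numerically q_2/q_1 = 0.715542, so q_1* = 67/(1.8 + 3·0.715542) = 16.9765 and q_2* = 0.715542·16.9765 = 12.1474.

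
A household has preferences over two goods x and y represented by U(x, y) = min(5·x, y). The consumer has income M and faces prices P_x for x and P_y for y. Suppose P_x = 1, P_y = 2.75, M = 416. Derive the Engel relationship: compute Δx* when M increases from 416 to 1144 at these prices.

With perfect complements, no substitution: consume in ratio x:y = 1:5.
Budget: P_x·x + P_y·5·x = M, so (P_x + 5·P_y)·x = M.
Demand: x*(P_x,P_y,M) = M/(P_x + 5·P_y), y* = 5·M/(P_x + 5·P_y).
Here 1 + 5·2.75 = 14.75, giving x* = 28.2034.
At M' = 1144: x* = 77.5593. Change: 77.5593 − 28.2034 = 49.3559.

Δx* = 49.3559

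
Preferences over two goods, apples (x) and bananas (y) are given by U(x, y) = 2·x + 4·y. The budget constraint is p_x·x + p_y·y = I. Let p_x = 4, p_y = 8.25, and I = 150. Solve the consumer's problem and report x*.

x* = 37.5

Perfect substitutes: compare marginal utility per dollar. 2/p_x vs 4/p_y → 0.5 vs 0.4848.
x gives more utility per dollar, so spend all income on x: x* = I/p_x, y* = 0.
Numerically: x* = 37.5, y* = 0.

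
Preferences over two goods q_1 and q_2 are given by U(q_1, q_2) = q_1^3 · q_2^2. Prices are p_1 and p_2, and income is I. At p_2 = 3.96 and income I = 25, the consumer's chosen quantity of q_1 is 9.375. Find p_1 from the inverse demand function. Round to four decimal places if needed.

Tangency: MRS = (3/2)·q_2/q_1 = p_1/p_2.
Rearranging, p_2·q_2 = (2/3)·p_1·q_1. Substituting into the budget gives p_1·q_1·(1 + (2/3)) = I.
Demand: q_1*(p_1,p_2,I) = 0.6·I/p_1 and q_2* = 0.4·I/p_2.
Set q_1* = 9.375 in the demand function and solve for p_1: p_1 = 1.6.

p_1 = 1.6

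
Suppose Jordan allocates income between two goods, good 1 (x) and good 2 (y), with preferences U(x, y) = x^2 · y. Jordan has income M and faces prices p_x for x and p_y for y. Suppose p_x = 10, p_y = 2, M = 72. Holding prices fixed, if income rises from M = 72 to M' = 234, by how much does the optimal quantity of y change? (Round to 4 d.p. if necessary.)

MU_x/MU_y = (2·y)/(x); tangency sets this equal to p_x/p_y.
Rearranging, p_y·y = (1/2)·p_x·x. Substituting into the budget gives p_x·x·(1 + (1/2)) = M.
Demand: x*(p_x,p_y,M) = 2/3·M/p_x and y* = 1/3·M/p_y.
At p_x=10, p_y=2, M=72: y* = 1/3·72/2 = 12.
At M' = 234: y* = 39. Change: 39 − 12 = 27.

Δy* = 27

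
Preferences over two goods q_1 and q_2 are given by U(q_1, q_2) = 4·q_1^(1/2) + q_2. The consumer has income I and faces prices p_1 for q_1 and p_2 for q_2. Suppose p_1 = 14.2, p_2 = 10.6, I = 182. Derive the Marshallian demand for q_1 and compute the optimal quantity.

q_1* = 2.2289

Utility is quasi-linear in q_2; the FOC for q_1 is 2/√q_1 = p_1/p_2.
Thus q_1* = (2·p_2/p_1)² — independent of I — with the rest of income spent on q_2.
Plugging in: q_1* = (2·10.6/14.2)² = 2.2289.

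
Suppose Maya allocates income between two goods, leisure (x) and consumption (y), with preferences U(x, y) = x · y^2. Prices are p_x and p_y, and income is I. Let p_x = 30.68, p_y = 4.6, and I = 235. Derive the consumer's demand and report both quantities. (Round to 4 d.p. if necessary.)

MU_x/MU_y = (y)/(2·x); tangency sets this equal to p_x/p_y.
So p_y·y = 2·p_x·x; combined with the budget, a share 1/3 of income goes to x.
Demand: x*(p_x,p_y,I) = 1/3·I/p_x and y* = 2/3·I/p_y.
At p_x=30.68, p_y=4.6, I=235: x* = 1/3·235/30.68 = 2.5532, y* = 34.058.

x* = 2.5532, y* = 34.058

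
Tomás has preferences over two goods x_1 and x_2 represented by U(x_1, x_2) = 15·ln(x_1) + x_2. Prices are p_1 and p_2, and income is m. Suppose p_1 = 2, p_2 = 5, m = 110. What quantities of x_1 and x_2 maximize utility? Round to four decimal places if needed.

Set MRS = p_1/p_2: (15/x_1)/1 = p_1/p_2.
So x_1*(p_1,p_2) = 15·p_2/p_1, independent of income; and x_2* = (m − 15·p_2)/p_2.
At the given prices: x_1* = 15·5/2 = 37.5, and x_2* = 7.

x_1* = 37.5, x_2* = 7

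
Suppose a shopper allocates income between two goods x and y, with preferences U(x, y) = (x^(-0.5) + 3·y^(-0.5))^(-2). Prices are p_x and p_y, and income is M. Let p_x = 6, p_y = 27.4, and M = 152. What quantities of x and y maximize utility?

x* = 5.6916, y* = 4.3011

MU_x ∝ x^(-1.5), MU_y ∝ 3·y^(-1.5), so MRS = (1/3)·(y/x)^(1.5) = p_x/p_y.
Hence y/x = (3·p_x/p_y)^(1/(1.5)), i.e. raised to the 2/3 power.
With the ratio pinned down, the budget gives x* = M/(p_x + p_y·(y/x)) and y* = (y/x)·x*.
Numerically y/x = 0.755697, so x* = 152/(6 + 27.4·0.755697) = 5.6916 and y* = 0.755697·5.6916 = 4.3011.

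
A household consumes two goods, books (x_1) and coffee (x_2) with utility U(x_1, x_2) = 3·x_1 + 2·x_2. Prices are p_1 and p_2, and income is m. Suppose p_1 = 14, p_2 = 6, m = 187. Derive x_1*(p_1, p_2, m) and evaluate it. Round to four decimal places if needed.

Numerically: x_1* = 0, x_2* = 31.1667.

x_1* = 0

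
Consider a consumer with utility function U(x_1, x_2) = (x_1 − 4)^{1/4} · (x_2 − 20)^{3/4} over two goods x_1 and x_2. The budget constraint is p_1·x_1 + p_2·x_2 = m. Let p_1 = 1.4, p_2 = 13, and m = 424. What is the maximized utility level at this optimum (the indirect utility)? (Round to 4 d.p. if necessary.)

V = 12.1212

Let x_1' = x_1−4, x_2' = x_2−20. MRS = (1/3)·x_2'/x_1' = p_1/p_2.
Substituting into the budget: x_1* = 4 + 0.25·(m − 4·p_1 − 20·p_2)/p_1, and x_2* = 20 + 0.75·(…)/p_2.
Discretionary income = 424 − 4·1.4 − 20·13 = 158.4; x_1* = 4 + 0.25·158.4/1.4 = 32.2857; x_2* = 20 + 0.75·158.4/13 = 29.1385.
Utility at the optimum: U(32.2857, 29.1385) = 12.1212.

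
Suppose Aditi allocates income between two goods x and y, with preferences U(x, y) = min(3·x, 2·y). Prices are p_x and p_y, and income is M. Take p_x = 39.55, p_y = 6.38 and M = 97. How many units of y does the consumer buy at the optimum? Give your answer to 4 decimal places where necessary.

Demand: x*(p_x,p_y,M) = 2·M/(2·p_x + 3·p_y), y* = 3·M/(2·p_x + 3·p_y).
Here 2·39.55 + 3·6.38 = 98.24, giving y* = 2.9621.

y* = 2.9621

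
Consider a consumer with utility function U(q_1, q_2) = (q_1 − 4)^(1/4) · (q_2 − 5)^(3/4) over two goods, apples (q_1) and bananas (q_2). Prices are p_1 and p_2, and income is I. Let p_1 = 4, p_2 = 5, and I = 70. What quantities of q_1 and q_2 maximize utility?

This is Cobb-Douglas in (q_1−4, q_2−5): tangency gives 0.25·p_2·(q_2−5) = 0.75·p_1·(q_1−4).
After buying the subsistence bundle (4, 5), a share 0.25 of the remaining income goes to q_1: q_1* = 4 + 0.25·(I − 4p_1 − 5p_2)/p_1.
Discretionary income = 70 − 4·4 − 5·5 = 29; q_1* = 4 + 0.25·29/4 = 5.8125; q_2* = 5 + 0.75·29/5 = 9.35.

q_1* = 5.8125, q_2* = 9.35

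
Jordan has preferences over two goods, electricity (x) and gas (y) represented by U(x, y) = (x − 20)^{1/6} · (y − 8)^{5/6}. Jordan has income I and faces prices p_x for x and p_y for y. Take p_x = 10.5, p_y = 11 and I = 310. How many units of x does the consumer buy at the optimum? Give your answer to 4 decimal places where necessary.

After buying the subsistence bundle (20, 8), a share 1/6 of the remaining income goes to x: x* = 20 + 1/6·(I − 20p_x − 8p_y)/p_x.
Discretionary income = 310 − 20·10.5 − 8·11 = 12; x* = 20 + 1/6·12/10.5 = 20.1905.

x* = 20.1905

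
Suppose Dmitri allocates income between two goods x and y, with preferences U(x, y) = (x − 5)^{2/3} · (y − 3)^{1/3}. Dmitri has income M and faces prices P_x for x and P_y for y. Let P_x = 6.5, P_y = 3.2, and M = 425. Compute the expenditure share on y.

share on y = 0.3229

Let x' = x−5, y' = y−3. MRS = 2·y'/x' = P_x/P_y.
Substituting into the budget: x* = 5 + 2/3·(M − 5·P_x − 3·P_y)/P_x, and y* = 3 + 1/3·(…)/P_y.
Discretionary income = 425 − 5·6.5 − 3·3.2 = 382.9; x* = 5 + 2/3·382.9/6.5 = 44.2718; y* = 3 + 1/3·382.9/3.2 = 42.8854.
Expenditure on y: 3.2·42.8854 = 137.2333; share = 0.3229.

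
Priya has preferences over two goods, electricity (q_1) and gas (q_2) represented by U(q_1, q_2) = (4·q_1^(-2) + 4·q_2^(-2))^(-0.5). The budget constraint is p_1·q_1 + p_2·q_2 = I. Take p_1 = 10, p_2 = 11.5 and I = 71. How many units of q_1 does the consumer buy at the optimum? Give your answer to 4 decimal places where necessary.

q_1* = 3.3847

With the ratio pinned down, the budget gives q_1* = I/(p_1 + p_2·(q_2/q_1)) and q_2* = (q_2/q_1)·q_1*.
Numerically q_2/q_1 = 0.954481, so q_1* = 71/(10 + 11.5·0.954481) = 3.3847.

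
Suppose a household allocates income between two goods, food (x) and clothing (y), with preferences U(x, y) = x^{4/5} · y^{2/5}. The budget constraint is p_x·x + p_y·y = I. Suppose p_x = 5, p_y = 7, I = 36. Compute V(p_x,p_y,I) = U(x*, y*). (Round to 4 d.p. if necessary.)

V = 4.3514

MU_x/MU_y = (0.8·y)/(0.4·x); tangency sets this equal to p_x/p_y.
Rearranging, p_y·y = (1/2)·p_x·x. Substituting into the budget gives p_x·x·(1 + (1/2)) = I.
Demand: x*(p_x,p_y,I) = 2/3·I/p_x and y* = 1/3·I/p_y.
At p_x=5, p_y=7, I=36: x* = 2/3·36/5 = 4.8, y* = 1.7143.
Utility at the optimum: U(4.8, 1.7143) = 4.3514.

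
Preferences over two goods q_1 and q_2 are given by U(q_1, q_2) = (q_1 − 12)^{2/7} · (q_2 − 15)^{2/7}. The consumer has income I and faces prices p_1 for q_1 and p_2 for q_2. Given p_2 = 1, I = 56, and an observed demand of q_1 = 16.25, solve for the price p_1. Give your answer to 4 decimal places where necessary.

MRS = (q_2−15)/(q_1−12). Tangency with p_1/p_2 gives q_2−15 = (p_1/p_2)·(q_1−12).
Substituting into the budget: q_1* = 12 + 0.5·(I − 12·p_1 − 15·p_2)/p_1, and q_2* = 15 + 0.5·(…)/p_2.
Set q_1* = 16.25 in the demand function and solve for p_1: p_1 = 2.

p_1 = 2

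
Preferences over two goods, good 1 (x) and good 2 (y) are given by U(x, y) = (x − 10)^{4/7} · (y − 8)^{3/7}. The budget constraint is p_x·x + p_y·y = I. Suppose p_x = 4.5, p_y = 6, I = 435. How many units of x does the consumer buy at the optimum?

x* = 53.4286

MRS = (4/3)·(y−8)/(x−10). Tangency with p_x/p_y gives y−8 = (3/4)·(p_x/p_y)·(x−10).
After buying the subsistence bundle (10, 8), a share 4/7 of the remaining income goes to x: x* = 10 + 4/7·(I − 10p_x − 8p_y)/p_x.
Discretionary income = 435 − 10·4.5 − 8·6 = 342; x* = 10 + 4/7·342/4.5 = 53.4286.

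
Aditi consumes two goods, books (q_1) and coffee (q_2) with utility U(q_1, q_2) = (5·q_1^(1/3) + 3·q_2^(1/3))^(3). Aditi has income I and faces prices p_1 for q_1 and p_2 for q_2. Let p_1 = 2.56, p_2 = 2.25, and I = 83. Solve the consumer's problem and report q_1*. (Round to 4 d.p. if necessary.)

From the CES first-order condition, (5/3)·(q_2/q_1)^(2/3) = p_1/p_2.
Hence q_2/q_1 = ((3/5)·p_1/p_2)^(1/(2/3)), i.e. raised to the 1.5 power.
Substitute q_2 = (q_2/q_1)·q_1 into the budget: q_1* = I/(p_1 + p_2·(q_2/q_1)).
Numerically q_2/q_1 = 0.564044, so q_1* = 83/(2.56 + 2.25·0.564044) = 21.6761.

q_1* = 21.6761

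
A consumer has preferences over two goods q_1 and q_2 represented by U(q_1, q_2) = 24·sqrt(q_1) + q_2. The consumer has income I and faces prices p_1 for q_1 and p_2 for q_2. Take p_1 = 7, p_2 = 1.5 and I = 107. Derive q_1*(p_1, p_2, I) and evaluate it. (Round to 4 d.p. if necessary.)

MU_q_1 = 12/√q_1, MU_q_2 = 1. Tangency: 12/√q_1 = p_1/p_2.
Thus q_1* = (12·p_2/p_1)² — independent of I — with the rest of income spent on q_2.
Plugging in: q_1* = (12·1.5/7)² = 6.6122.

q_1* = 6.6122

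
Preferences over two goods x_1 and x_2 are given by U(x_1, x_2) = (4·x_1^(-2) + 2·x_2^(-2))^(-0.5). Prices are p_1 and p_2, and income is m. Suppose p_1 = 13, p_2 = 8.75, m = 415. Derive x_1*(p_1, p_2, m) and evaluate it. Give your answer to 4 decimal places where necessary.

MRS = MU_x_1/MU_x_2 = 2·(x_2/x_1)^(3). Set equal to p_1/p_2.
Hence x_2/x_1 = ((1/2)·p_1/p_2)^(1/(3)), i.e. raised to the 1/3 power.
With the ratio pinned down, the budget gives x_1* = m/(p_1 + p_2·(x_2/x_1)) and x_2* = (x_2/x_1)·x_1*.
Numerically x_2/x_1 = 0.905667, so x_1* = 415/(13 + 8.75·0.905667) = 19.8331.

x_1* = 19.8331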